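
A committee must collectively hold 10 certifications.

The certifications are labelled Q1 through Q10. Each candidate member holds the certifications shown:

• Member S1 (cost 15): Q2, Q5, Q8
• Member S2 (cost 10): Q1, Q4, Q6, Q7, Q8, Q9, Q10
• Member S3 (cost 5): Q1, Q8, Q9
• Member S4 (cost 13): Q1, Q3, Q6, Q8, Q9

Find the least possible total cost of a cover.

38

S1, S2, S4 together cover every certification (S1 ∪ S2 ∪ S4 = {Q1, Q2, Q3, Q4, Q5, Q6, Q7, Q8, Q9, Q10}); total cost 15 + 10 + 13 = 38.
No covering selection has total cost below 38.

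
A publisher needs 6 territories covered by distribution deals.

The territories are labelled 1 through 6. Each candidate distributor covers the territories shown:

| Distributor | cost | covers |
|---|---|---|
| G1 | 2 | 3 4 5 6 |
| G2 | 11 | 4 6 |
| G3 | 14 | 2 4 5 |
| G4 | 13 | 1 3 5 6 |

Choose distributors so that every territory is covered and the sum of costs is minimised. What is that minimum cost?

G3, G4 together cover every territory (G3 ∪ G4 = {1, 2, 3, 4, 5, 6}); total cost 14 + 13 = 27.
The greedy pick G1, G4, G3 costs 29; no covering selection beats 27.

27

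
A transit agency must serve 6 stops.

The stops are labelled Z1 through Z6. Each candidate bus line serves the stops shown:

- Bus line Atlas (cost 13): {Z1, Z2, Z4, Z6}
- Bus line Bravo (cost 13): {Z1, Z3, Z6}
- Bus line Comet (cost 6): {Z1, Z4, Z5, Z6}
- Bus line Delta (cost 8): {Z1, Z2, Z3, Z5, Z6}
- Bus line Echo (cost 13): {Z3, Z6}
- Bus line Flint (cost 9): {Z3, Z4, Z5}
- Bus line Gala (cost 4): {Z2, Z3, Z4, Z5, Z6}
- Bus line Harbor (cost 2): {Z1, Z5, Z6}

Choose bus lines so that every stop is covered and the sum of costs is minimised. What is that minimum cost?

6

Gala, Harbor together cover every stop (Gala ∪ Harbor = {Z1, Z2, Z3, Z4, Z5, Z6}); total cost 4 + 2 = 6.
No covering selection has total cost below 6.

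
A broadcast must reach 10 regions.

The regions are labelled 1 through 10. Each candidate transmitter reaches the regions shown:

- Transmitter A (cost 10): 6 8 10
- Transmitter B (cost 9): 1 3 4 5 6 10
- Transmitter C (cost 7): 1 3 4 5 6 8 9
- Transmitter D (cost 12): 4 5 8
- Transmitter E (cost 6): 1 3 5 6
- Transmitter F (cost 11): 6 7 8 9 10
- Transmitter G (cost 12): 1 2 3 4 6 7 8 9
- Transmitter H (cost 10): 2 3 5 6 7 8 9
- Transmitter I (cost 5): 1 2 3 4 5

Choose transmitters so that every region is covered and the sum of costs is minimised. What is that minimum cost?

F, I together cover every region (F ∪ I = {1, 2, 3, 4, 5, 6, 7, 8, 9, 10}); total cost 11 + 5 = 16.
The greedy pick C, H, B costs 26; no covering selection beats 16.

16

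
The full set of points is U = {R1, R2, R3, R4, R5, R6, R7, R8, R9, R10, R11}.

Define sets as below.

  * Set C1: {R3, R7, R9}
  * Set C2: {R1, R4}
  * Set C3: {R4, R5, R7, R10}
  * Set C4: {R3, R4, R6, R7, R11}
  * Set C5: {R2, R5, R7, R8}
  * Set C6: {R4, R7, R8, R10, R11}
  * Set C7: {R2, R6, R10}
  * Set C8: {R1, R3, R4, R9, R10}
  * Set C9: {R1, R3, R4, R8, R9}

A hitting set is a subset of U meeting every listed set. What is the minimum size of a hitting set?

Take H = {R1, R7, R10}. Each listed set contains at least one of these, so H is a hitting set of size 3.
The sets C1, C2, C7 are pairwise disjoint, so any hitting set needs a separate point for each — at least 3. Hence 3 is optimal.

3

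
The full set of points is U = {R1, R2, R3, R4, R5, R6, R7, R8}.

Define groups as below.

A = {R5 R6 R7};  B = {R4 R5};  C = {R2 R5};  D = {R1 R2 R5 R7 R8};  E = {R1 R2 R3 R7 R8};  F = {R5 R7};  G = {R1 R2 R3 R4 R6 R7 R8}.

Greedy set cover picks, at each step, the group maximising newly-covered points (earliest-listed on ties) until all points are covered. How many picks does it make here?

2

Greedy: pick G (covers 7 new) → pick A (covers 1 new). Total picks: 2.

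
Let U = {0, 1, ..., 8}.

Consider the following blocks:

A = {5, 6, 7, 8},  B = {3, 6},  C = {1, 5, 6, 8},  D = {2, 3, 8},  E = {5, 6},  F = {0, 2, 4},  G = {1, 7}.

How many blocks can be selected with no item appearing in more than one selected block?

3

E, F, G are pairwise disjoint (E={5,6}; F={0,2,4}; G={1,7}).
Every remaining block overlaps one of these, and no 4 of the listed blocks are pairwise disjoint, so 3 is the maximum.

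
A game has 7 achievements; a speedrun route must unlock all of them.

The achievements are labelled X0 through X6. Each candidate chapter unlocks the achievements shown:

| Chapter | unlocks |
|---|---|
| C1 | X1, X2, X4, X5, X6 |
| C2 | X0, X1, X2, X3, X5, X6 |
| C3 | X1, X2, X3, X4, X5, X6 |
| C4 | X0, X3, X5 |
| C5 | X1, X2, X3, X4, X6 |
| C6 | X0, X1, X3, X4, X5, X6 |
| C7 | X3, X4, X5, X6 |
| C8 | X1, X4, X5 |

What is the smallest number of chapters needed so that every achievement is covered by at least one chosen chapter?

Take {C5, C6}. Their union is {X0, X1, X2, X3, X4, X5, X6}, which is all 7 achievements.
No single chapter has all 7 achievements (the largest, C2, has 6), so 2 is optimal.

2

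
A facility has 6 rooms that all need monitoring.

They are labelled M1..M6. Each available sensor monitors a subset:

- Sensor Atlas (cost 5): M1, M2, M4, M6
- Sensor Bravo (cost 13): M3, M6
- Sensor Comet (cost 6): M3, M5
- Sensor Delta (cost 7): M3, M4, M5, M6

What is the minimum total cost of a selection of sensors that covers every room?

11

Atlas, Comet together cover every room (Atlas ∪ Comet = {M1, M2, M3, M4, M5, M6}); total cost 5 + 6 = 11.
No covering selection has total cost below 11.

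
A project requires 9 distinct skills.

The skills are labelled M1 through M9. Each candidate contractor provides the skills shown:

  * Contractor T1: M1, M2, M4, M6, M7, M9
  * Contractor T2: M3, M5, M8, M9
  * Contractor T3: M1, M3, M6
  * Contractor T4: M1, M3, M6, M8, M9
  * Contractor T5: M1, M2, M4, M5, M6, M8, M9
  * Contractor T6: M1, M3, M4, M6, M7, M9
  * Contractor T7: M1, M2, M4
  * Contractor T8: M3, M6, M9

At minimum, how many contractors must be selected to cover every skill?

T5 and T6 together: T5 ∪ T6 = {M1, M2, M3, M4, M5, M6, M7, M8, M9} — every skill is covered.
No single contractor has all 9 skills (the largest, T5, has 7), so 2 is optimal.

2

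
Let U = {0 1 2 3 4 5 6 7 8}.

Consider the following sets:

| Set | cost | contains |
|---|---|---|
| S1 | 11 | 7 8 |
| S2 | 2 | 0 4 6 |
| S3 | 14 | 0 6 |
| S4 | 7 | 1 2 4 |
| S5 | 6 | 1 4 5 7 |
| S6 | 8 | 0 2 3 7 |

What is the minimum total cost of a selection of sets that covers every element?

S1, S2, S5, S6 together cover every element (S1 ∪ S2 ∪ S5 ∪ S6 = {0, 1, 2, 3, 4, 5, 6, 7, 8}); total cost 11 + 2 + 6 + 8 = 27.
No covering selection has total cost below 27.

27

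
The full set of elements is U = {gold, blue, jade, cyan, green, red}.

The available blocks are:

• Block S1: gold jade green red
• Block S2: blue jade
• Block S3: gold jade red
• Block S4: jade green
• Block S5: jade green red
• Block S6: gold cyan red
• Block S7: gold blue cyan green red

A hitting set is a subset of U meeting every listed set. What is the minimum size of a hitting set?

2

H = {jade, cyan} meets every block (each contains at least one member of H), and |H| = 2.
The blocks S2, S6 are pairwise disjoint, so any hitting set needs a separate element for each — at least 2. Hence 2 is optimal.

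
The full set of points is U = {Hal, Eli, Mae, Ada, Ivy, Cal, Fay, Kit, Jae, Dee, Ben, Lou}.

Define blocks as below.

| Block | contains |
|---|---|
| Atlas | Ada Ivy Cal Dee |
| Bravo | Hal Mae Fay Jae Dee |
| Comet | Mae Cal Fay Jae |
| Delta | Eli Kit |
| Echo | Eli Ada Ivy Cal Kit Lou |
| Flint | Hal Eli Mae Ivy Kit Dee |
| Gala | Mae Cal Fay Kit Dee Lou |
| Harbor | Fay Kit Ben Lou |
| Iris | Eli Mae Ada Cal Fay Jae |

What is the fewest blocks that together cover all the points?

Bravo and Echo and Harbor together: Bravo ∪ Echo ∪ Harbor = {Hal, Eli, Mae, Ada, Ivy, Cal, Fay, Kit, Jae, Dee, Ben, Lou} — every point is covered.
Only Harbor contains Ben, so Harbor is forced; the remaining 8 points need at least 2 more blocks (each remaining block adds at most 5) — so at least 3 blocks are needed, and 3 is optimal.

3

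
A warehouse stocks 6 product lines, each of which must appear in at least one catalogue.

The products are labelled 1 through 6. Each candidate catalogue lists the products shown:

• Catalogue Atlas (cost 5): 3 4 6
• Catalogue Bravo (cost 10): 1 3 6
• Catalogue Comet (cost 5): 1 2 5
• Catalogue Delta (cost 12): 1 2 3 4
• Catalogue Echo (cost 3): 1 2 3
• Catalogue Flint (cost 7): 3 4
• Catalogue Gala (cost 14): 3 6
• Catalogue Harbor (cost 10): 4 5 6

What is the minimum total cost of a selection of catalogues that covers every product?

Atlas, Comet together cover every product (Atlas ∪ Comet = {1, 2, 3, 4, 5, 6}); total cost 5 + 5 = 10.
The greedy pick Echo, Atlas, Comet costs 13; no covering selection beats 10.

10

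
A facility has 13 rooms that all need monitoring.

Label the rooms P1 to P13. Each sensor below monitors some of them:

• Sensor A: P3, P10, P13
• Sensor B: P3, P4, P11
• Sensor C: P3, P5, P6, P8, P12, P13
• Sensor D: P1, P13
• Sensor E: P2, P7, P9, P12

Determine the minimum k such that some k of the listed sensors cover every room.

Take {A, B, C, D, E}. Their union is {P1, P2, P3, P4, P5, P6, P7, P8, P9, P10, P11, P12, P13}, which is all 13 rooms.
No 4 of the 5 sensors cover everything (all 5 combinations miss at least one room), so 5 is optimal.

5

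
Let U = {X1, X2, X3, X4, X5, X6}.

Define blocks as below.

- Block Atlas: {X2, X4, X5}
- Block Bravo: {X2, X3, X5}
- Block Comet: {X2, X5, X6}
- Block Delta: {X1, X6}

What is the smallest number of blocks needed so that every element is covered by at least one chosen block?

Take {Atlas, Bravo, Delta}. Their union is {X1, X2, X3, X4, X5, X6}, which is all 6 elements.
Only Delta contains X1, so Delta is forced; the remaining 4 elements need at least 2 more blocks (each remaining block adds at most 3) — so at least 3 blocks are needed, and 3 is optimal.

3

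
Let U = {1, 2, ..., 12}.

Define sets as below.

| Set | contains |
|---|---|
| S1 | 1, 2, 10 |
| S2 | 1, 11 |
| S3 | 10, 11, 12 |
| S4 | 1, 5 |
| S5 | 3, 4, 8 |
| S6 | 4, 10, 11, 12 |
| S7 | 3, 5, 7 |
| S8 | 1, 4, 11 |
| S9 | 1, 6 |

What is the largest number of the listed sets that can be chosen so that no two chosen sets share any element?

S3, S7, S9 are pairwise disjoint (S3={10,11,12}; S7={3,5,7}; S9={1,6}).
Every remaining set overlaps one of these, and no 4 of the listed sets are pairwise disjoint, so 3 is the maximum.

3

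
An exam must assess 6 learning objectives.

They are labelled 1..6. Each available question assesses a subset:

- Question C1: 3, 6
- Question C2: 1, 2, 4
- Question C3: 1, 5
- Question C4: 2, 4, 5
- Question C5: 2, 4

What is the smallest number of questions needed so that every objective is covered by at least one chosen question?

C1 and C3 and C5 together: C1 ∪ C3 ∪ C5 = {1, 2, 3, 4, 5, 6} — every objective is covered.
Only C1 contains 3, so C1 is forced; the remaining 4 objectives need at least 2 more questions (each remaining question adds at most 3) — so at least 3 questions are needed, and 3 is optimal.

3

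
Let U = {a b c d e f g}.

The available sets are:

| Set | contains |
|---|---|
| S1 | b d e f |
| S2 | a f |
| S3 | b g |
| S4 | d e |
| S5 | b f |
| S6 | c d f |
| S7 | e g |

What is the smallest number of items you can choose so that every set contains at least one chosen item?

The 3 items {e, f, g} hit every set.
The sets S2, S3, S4 are pairwise disjoint, so any hitting set needs a separate item for each — at least 3. Hence 3 is optimal.

3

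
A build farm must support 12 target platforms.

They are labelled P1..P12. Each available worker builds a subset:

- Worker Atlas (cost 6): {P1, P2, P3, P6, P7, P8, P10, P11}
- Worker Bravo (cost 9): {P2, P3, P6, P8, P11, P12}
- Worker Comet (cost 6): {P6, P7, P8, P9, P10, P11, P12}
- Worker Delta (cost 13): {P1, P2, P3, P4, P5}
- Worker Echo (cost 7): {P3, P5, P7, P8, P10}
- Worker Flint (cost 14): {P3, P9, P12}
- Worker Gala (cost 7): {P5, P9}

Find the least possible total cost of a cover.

Comet, Delta together cover every platform (Comet ∪ Delta = {P1, P2, P3, P4, P5, P6, P7, P8, P9, P10, P11, P12}); total cost 6 + 13 = 19.
The greedy pick Atlas, Comet, Delta costs 25; no covering selection beats 19.

19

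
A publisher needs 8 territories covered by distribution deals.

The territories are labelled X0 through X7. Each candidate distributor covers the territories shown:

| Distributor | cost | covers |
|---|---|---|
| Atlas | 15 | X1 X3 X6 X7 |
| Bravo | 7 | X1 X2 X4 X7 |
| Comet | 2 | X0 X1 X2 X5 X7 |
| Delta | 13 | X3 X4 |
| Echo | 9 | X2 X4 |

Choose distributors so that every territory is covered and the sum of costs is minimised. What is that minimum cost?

Atlas, Bravo, Comet together cover every territory (Atlas ∪ Bravo ∪ Comet = {X0, X1, X2, X3, X4, X5, X6, X7}); total cost 15 + 7 + 2 = 24.
The greedy pick Comet, Delta, Atlas costs 30; no covering selection beats 24.

24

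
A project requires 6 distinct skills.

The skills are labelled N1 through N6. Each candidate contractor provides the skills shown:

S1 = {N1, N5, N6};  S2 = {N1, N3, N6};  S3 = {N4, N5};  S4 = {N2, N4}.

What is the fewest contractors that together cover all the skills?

3

S1 and S2 and S4 together: S1 ∪ S2 ∪ S4 = {N1, N2, N3, N4, N5, N6} — every skill is covered.
Only S4 contains N2, so S4 is forced; the remaining 4 skills need at least 2 more contractors (each remaining contractor adds at most 3) — so at least 3 contractors are needed, and 3 is optimal.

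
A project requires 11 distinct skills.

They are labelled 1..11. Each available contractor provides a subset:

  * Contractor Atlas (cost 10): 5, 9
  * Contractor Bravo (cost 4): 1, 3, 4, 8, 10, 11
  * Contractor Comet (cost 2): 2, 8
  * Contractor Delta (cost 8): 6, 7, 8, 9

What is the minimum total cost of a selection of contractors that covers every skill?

24

Atlas, Bravo, Comet, Delta together cover every skill (Atlas ∪ Bravo ∪ Comet ∪ Delta = {1, 2, 3, 4, 5, 6, 7, 8, 9, 10, 11}); total cost 10 + 4 + 2 + 8 = 24.
No covering selection has total cost below 24.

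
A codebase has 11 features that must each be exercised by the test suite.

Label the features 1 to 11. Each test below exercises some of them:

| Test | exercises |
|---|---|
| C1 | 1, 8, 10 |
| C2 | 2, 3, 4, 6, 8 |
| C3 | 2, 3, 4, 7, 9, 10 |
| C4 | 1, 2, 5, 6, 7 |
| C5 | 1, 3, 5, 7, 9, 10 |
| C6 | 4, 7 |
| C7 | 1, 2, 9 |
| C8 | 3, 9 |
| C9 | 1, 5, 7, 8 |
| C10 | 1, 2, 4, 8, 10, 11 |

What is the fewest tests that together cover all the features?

C4 and C5 and C10 together: C4 ∪ C5 ∪ C10 = {1, 2, 3, 4, 5, 6, 7, 8, 9, 10, 11} — every feature is covered.
Only C10 contains 11, so C10 is forced; the remaining 5 features need at least 2 more tests (each remaining test adds at most 4) — so at least 3 tests are needed, and 3 is optimal.

3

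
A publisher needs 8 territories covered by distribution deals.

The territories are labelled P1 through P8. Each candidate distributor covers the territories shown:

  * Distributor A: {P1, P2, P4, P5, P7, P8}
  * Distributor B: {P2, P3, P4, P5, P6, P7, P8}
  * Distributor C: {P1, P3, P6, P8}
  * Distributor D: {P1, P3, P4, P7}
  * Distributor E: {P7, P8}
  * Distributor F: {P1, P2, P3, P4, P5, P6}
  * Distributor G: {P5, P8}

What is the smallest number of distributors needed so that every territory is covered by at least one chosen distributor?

B and F together: B ∪ F = {P1, P2, P3, P4, P5, P6, P7, P8} — every territory is covered.
No single distributor has all 8 territories (the largest, B, has 7), so 2 is optimal.

2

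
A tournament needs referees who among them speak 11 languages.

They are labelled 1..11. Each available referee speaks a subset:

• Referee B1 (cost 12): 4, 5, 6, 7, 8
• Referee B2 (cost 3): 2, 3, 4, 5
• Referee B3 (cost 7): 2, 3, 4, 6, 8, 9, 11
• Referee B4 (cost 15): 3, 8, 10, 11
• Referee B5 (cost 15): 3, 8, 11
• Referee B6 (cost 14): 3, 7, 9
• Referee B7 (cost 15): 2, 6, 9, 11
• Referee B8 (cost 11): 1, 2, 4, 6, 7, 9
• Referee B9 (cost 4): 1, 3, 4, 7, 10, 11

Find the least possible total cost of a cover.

14

B2, B3, B9 together cover every language (B2 ∪ B3 ∪ B9 = {1, 2, 3, 4, 5, 6, 7, 8, 9, 10, 11}); total cost 3 + 7 + 4 = 14.
No covering selection has total cost below 14.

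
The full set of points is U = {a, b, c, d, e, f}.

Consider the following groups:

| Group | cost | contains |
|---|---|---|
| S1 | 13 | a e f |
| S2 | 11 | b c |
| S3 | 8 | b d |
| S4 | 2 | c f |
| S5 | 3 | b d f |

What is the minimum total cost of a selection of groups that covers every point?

18

S1, S4, S5 together cover every point (S1 ∪ S4 ∪ S5 = {a, b, c, d, e, f}); total cost 13 + 2 + 3 = 18.
No covering selection has total cost below 18.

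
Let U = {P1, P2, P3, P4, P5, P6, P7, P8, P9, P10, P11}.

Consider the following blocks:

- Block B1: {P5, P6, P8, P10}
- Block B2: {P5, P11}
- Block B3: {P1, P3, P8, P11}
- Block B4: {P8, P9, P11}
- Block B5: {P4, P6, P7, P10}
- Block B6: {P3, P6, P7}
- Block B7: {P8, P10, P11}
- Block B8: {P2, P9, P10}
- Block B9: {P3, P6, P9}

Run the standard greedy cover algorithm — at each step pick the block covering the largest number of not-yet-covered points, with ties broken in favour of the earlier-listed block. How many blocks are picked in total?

4

Greedy: pick B1 (covers 4 new) → pick B3 (covers 3 new) → pick B5 (covers 2 new) → pick B8 (covers 2 new). Total picks: 4.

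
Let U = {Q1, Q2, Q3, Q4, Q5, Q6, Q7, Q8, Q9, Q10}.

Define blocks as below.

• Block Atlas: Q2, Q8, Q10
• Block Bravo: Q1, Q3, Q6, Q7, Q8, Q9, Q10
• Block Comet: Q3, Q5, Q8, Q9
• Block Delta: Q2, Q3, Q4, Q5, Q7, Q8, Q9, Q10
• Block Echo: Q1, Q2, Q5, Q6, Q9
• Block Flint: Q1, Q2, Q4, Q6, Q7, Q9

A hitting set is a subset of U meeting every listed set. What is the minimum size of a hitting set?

2

H = {Q8, Q9} meets every block (each contains at least one member of H), and |H| = 2.
No single item lies in every block, so at least 2 are needed and 2 is optimal.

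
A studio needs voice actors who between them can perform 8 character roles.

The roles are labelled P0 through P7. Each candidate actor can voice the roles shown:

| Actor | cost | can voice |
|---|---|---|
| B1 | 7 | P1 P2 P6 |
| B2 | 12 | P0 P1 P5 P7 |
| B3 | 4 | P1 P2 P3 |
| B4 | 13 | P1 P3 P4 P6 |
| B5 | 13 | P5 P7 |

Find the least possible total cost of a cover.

29

B2, B3, B4 together cover every role (B2 ∪ B3 ∪ B4 = {P0, P1, P2, P3, P4, P5, P6, P7}); total cost 12 + 4 + 13 = 29.
No covering selection has total cost below 29.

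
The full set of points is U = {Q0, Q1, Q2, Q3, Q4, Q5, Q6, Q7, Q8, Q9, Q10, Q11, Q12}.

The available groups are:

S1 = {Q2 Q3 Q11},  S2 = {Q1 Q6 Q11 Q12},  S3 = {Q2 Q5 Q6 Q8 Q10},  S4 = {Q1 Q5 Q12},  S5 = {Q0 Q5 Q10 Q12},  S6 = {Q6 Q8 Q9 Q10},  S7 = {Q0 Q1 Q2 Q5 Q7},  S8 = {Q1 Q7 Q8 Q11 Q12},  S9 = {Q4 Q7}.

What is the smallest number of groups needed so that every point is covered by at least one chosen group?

Take {S1, S4, S6, S7, S9}. Their union is {Q0, Q1, Q2, Q3, Q4, Q5, Q6, Q7, Q8, Q9, Q10, Q11, Q12}, which is all 13 points.
No 4 of the 9 groups cover everything (all 126 combinations miss at least one point), so 5 is optimal.

5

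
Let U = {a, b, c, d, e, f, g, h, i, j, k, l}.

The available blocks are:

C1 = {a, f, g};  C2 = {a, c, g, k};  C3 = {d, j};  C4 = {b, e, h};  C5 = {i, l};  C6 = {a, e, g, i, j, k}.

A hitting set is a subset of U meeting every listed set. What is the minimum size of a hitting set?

4

Take T = {a, b, i, j}. Each listed block contains at least one of these, so T is a hitting set of size 4.
The blocks C1, C3, C4, C5 are pairwise disjoint, so any hitting set needs a separate item for each — at least 4. Hence 4 is optimal.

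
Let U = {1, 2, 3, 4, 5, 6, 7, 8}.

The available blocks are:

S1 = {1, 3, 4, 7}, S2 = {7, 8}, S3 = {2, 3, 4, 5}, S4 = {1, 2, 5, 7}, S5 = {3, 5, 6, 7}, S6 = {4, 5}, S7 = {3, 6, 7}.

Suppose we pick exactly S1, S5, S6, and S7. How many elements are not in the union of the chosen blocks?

2

Union of S1, S5, S6, S7 = {1, 3, 4, 5, 6, 7}.
Not covered: 2, 8 — 2 elements.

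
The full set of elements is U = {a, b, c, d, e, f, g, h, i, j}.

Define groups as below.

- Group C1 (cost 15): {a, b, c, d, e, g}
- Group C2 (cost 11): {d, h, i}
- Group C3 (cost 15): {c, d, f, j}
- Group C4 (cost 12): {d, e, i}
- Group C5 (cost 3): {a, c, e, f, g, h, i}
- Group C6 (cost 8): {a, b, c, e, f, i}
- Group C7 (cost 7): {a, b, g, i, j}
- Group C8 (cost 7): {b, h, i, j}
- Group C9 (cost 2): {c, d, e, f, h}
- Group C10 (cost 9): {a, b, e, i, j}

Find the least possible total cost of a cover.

C7, C9 together cover every element (C7 ∪ C9 = {a, b, c, d, e, f, g, h, i, j}); total cost 7 + 2 = 9.
The greedy pick C9, C5, C7 costs 12; no covering selection beats 9.

9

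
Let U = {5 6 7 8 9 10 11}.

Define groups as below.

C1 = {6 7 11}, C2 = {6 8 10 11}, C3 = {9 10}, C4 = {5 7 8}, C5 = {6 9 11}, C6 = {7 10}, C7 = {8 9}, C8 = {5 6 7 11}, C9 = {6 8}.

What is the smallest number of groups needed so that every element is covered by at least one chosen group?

C2, C3, and C4 cover everything between them: the union {5, 6, 7, 8, 9, 10, 11} is all of U.
No 2 of the 9 groups cover everything (all 36 combinations miss at least one element), so 3 is optimal.

3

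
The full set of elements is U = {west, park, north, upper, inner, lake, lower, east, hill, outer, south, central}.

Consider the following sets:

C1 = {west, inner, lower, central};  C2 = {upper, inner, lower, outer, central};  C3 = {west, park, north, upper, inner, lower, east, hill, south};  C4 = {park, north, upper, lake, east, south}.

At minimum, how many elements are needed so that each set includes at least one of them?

2

The 2 elements {north, inner} hit every set.
The sets C1, C4 are pairwise disjoint, so any hitting set needs a separate element for each — at least 2. Hence 2 is optimal.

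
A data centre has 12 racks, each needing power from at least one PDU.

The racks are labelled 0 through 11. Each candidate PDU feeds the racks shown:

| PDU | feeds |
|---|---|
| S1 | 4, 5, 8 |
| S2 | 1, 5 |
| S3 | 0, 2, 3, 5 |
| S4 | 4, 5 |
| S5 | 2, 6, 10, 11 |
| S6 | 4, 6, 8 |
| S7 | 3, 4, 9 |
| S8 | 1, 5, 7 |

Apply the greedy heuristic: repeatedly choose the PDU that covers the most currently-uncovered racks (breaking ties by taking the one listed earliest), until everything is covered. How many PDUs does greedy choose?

Greedy: pick S3 (covers 4 new) → pick S5 (covers 3 new) → pick S1 (covers 2 new) → pick S8 (covers 2 new) → pick S7 (covers 1 new). Total picks: 5.

5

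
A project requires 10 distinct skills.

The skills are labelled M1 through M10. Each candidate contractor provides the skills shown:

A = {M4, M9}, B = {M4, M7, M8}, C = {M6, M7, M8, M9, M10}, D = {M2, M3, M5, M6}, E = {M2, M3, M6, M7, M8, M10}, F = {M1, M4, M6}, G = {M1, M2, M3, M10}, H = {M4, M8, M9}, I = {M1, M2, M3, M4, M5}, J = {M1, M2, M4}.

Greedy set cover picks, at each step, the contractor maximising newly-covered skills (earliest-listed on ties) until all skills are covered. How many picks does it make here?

Greedy: pick E (covers 6 new) → pick I (covers 3 new) → pick A (covers 1 new). Total picks: 3.
(The true minimum cover uses only 2 contractors, so greedy is not optimal here.)

3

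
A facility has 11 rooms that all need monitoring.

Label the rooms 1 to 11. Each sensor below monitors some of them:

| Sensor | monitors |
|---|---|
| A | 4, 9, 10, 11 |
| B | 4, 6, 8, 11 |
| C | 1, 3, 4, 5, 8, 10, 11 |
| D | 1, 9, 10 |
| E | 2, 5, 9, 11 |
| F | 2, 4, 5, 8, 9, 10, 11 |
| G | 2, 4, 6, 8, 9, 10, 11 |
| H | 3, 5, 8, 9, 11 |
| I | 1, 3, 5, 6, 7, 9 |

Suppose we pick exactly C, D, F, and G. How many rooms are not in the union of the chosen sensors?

Union of C, D, F, G = {1, 2, 3, 4, 5, 6, 8, 9, 10, 11}.
Not covered: 7 — 1 room.

1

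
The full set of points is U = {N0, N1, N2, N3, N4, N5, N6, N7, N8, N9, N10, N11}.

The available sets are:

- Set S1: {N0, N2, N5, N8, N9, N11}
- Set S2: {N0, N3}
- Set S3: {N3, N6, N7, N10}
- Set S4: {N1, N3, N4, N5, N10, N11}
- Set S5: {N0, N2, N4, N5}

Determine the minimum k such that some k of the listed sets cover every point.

3

S1, S3, and S4 cover everything between them: the union {N0, N1, N2, N3, N4, N5, N6, N7, N8, N9, N10, N11} is all of U.
Only S4 contains N1, so S4 is forced; the remaining 6 points need at least 2 more sets (each remaining set adds at most 4) — so at least 3 sets are needed, and 3 is optimal.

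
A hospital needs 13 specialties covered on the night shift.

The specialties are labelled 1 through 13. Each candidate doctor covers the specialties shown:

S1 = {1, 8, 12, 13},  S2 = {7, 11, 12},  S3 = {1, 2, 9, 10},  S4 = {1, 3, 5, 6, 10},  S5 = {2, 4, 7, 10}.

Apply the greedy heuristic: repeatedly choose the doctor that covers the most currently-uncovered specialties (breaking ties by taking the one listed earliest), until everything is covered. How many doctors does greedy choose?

Greedy: pick S4 (covers 5 new) → pick S1 (covers 3 new) → pick S5 (covers 3 new) → pick S2 (covers 1 new) → pick S3 (covers 1 new). Total picks: 5.

5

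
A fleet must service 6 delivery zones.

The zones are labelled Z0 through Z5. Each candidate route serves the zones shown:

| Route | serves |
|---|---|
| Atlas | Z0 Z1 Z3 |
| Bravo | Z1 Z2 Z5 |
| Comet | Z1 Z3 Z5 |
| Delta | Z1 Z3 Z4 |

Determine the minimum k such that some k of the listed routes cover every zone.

Atlas and Bravo and Delta together: Atlas ∪ Bravo ∪ Delta = {Z0, Z1, Z2, Z3, Z4, Z5} — every zone is covered.
Only Atlas contains Z0, so Atlas is forced; the remaining 3 zones need at least 2 more routes (each remaining route adds at most 2) — so at least 3 routes are needed, and 3 is optimal.

3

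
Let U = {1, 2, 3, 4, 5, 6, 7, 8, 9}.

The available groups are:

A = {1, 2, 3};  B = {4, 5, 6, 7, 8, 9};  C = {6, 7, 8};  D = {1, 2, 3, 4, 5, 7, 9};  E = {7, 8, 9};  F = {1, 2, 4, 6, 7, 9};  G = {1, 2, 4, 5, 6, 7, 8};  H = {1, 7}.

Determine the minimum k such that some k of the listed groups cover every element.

2

D and G cover everything between them: the union {1, 2, 3, 4, 5, 6, 7, 8, 9} is all of U.
No single group has all 9 elements (the largest, D, has 7), so 2 is optimal.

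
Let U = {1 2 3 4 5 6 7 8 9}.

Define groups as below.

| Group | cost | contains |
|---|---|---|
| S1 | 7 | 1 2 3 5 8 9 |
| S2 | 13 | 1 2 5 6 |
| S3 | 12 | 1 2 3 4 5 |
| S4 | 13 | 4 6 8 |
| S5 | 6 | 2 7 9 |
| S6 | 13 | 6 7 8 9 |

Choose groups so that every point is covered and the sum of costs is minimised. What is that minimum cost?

25

S3, S6 together cover every point (S3 ∪ S6 = {1, 2, 3, 4, 5, 6, 7, 8, 9}); total cost 12 + 13 = 25.
The greedy pick S1, S5, S4 costs 26; no covering selection beats 25.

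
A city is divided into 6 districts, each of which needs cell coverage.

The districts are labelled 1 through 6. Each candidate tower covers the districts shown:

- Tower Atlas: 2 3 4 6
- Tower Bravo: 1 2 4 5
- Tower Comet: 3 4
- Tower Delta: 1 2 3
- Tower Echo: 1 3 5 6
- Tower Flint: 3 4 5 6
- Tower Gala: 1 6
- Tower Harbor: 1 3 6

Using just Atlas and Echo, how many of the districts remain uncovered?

0

Union of Atlas, Echo = {1, 2, 3, 4, 5, 6} — that's every district, so 0 are uncovered.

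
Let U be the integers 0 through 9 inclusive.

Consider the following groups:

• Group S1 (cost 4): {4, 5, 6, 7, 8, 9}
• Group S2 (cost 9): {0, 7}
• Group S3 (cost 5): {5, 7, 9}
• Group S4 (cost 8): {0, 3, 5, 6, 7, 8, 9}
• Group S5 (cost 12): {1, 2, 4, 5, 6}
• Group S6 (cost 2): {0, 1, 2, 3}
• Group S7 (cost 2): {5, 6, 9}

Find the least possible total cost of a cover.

S1, S6 together cover every item (S1 ∪ S6 = {0, 1, 2, 3, 4, 5, 6, 7, 8, 9}); total cost 4 + 2 = 6.
No covering selection has total cost below 6.

6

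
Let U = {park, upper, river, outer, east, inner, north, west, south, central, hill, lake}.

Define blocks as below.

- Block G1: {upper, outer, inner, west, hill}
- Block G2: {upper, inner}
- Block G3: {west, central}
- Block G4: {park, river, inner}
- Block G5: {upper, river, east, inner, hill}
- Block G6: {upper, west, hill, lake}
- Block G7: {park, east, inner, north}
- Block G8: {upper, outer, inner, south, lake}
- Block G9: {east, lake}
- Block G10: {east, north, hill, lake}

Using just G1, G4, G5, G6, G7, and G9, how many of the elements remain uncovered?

Union of G1, G4, G5, G6, G7, G9 = {park, upper, river, outer, east, inner, north, west, hill, lake}.
Not covered: south, central — 2 elements.

2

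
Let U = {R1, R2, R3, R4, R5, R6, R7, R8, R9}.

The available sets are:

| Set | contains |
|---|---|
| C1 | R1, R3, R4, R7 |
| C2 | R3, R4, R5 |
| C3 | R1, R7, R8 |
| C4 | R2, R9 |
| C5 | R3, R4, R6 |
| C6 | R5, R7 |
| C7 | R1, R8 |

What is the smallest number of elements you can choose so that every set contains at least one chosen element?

4

Take H = {R2, R3, R5, R8}. Each listed set contains at least one of these, so H is a hitting set of size 4.
The sets C4, C5, C6, C7 are pairwise disjoint, so any hitting set needs a separate element for each — at least 4. Hence 4 is optimal.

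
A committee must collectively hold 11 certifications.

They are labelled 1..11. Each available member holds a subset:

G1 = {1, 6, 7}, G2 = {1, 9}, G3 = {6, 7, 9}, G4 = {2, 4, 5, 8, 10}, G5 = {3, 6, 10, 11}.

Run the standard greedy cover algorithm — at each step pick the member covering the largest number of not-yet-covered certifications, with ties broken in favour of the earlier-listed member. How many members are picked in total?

4

Greedy: pick G4 (covers 5 new) → pick G1 (covers 3 new) → pick G5 (covers 2 new) → pick G2 (covers 1 new). Total picks: 4.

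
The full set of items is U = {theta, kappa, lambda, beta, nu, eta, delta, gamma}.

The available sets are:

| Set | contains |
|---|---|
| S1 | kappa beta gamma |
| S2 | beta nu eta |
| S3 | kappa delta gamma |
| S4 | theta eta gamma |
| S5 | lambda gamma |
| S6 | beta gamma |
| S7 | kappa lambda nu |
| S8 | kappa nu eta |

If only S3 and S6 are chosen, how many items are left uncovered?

Union of S3, S6 = {kappa, beta, delta, gamma}.
Not covered: theta, lambda, nu, eta — 4 items.

4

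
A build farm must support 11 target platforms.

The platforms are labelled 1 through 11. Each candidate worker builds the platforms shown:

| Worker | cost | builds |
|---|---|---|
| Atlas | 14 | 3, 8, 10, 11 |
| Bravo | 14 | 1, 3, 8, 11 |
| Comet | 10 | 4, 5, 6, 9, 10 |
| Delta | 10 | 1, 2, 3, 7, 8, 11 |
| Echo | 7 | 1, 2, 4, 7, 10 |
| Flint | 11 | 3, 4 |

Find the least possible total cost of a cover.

20

Comet, Delta together cover every platform (Comet ∪ Delta = {1, 2, 3, 4, 5, 6, 7, 8, 9, 10, 11}); total cost 10 + 10 = 20.
The greedy pick Echo, Comet, Delta costs 27; no covering selection beats 20.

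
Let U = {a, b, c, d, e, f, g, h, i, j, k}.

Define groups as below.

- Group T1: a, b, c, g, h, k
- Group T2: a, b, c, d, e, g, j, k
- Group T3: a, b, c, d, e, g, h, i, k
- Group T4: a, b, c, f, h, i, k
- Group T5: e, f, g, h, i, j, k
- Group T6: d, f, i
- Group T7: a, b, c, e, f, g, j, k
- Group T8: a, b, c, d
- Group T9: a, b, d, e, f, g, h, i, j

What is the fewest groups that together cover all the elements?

T2 and T4 together: T2 ∪ T4 = {a, b, c, d, e, f, g, h, i, j, k} — every element is covered.
No single group has all 11 elements (the largest, T3, has 9), so 2 is optimal.

2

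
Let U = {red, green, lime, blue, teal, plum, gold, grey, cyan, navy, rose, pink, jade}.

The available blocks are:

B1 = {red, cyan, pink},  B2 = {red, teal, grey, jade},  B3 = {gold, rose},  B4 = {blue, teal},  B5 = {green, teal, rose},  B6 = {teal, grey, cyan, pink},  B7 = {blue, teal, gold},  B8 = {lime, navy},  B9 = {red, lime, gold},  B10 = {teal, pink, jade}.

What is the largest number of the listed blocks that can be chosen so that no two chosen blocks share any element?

B1, B3, B4, B8 are pairwise disjoint (B1={red,cyan,pink}; B3={gold,rose}; B4={blue,teal}; B8={lime,navy}).
Every remaining block overlaps one of these, and no 5 of the listed blocks are pairwise disjoint, so 4 is the maximum.

4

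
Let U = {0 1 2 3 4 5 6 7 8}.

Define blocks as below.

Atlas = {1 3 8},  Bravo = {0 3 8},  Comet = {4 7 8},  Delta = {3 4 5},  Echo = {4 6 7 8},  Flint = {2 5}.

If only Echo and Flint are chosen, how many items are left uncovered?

Union of Echo, Flint = {2, 4, 5, 6, 7, 8}.
Not covered: 0, 1, 3 — 3 items.

3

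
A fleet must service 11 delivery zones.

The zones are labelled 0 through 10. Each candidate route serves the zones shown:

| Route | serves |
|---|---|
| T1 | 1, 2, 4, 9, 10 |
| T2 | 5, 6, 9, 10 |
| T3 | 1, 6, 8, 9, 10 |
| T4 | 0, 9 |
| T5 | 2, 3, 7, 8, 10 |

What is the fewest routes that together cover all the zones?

4

T1 and T2 and T4 and T5 together: T1 ∪ T2 ∪ T4 ∪ T5 = {0, 1, 2, 3, 4, 5, 6, 7, 8, 9, 10} — every zone is covered.
No 3 of the 5 routes cover everything (all 10 combinations miss at least one zone), so 4 is optimal.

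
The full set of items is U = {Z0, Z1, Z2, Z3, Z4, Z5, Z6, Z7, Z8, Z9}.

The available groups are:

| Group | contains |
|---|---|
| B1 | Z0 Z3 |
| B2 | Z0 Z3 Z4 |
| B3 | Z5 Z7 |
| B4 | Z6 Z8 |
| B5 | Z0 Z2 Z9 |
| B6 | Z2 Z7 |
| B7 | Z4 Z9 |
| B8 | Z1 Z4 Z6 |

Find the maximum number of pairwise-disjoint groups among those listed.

B1, B4, B6, B7 are pairwise disjoint (B1={Z0,Z3}; B4={Z6,Z8}; B6={Z2,Z7}; B7={Z4,Z9}).
Every remaining group overlaps one of these, and no 5 of the listed groups are pairwise disjoint, so 4 is the maximum.

4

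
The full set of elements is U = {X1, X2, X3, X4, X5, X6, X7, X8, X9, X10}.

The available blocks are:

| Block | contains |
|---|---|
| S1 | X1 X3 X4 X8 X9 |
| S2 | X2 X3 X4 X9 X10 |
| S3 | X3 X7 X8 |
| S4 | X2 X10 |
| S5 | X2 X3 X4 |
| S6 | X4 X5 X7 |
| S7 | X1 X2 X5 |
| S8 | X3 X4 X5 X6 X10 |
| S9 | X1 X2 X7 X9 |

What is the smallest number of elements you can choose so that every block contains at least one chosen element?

3

The 3 elements {X2, X4, X7} hit every block.
No choice of 2 elements meets every block, so 3 is the minimum.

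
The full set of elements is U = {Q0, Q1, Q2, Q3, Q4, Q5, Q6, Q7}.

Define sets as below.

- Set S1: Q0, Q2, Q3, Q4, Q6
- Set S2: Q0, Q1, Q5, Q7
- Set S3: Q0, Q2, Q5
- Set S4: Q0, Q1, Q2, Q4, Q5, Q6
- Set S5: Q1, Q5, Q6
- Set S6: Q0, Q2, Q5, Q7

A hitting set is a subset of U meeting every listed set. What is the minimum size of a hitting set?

Take H = {Q0, Q5}. Each listed set contains at least one of these, so H is a hitting set of size 2.
No single element lies in every set, so at least 2 are needed and 2 is optimal.

2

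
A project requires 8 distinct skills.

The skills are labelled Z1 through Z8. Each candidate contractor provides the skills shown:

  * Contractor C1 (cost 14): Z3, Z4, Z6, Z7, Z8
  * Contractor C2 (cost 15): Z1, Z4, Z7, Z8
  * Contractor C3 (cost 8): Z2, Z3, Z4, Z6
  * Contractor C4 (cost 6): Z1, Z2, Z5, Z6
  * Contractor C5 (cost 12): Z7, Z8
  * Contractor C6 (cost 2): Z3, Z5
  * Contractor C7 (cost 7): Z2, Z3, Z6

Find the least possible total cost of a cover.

20

C1, C4 together cover every skill (C1 ∪ C4 = {Z1, Z2, Z3, Z4, Z5, Z6, Z7, Z8}); total cost 14 + 6 = 20.
The greedy pick C6, C4, C1 costs 22; no covering selection beats 20.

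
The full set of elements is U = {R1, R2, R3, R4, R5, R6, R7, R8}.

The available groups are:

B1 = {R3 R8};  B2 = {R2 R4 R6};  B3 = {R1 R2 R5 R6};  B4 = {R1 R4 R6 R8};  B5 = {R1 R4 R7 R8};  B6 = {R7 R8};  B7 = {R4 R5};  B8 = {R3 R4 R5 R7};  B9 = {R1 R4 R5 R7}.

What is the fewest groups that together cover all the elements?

B3, B6, and B8 cover everything between them: the union {R1, R2, R3, R4, R5, R6, R7, R8} is all of U.
No 2 of the 9 groups cover everything (all 36 combinations miss at least one element), so 3 is optimal.

3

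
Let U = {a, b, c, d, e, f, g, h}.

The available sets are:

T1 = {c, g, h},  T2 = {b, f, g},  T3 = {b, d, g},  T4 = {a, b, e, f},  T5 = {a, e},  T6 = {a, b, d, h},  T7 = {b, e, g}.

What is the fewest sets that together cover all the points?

Take {T1, T4, T6}. Their union is {a, b, c, d, e, f, g, h}, which is all 8 points.
Only T1 contains c, so T1 is forced; the remaining 5 points need at least 2 more sets (each remaining set adds at most 4) — so at least 3 sets are needed, and 3 is optimal.

3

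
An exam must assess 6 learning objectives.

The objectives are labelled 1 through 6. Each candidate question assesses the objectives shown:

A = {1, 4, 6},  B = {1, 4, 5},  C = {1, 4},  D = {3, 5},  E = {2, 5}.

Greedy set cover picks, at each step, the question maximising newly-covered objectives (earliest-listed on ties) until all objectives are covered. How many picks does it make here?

3

Greedy: pick A (covers 3 new) → pick D (covers 2 new) → pick E (covers 1 new). Total picks: 3.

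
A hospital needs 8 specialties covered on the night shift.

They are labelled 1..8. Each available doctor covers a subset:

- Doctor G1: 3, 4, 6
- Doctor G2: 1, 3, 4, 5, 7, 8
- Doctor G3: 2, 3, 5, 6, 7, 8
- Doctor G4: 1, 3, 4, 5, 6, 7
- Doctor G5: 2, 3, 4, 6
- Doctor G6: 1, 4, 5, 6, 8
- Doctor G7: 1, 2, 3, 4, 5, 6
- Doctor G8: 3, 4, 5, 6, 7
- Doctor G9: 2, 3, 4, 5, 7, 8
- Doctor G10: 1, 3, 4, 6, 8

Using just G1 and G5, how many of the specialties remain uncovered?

Union of G1, G5 = {2, 3, 4, 6}.
Not covered: 1, 5, 7, 8 — 4 specialties.

4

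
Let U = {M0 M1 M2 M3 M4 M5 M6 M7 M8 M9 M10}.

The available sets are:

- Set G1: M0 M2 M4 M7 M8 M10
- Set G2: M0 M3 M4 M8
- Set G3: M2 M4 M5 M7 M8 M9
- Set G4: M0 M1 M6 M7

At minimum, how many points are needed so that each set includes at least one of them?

2

H = {M7, M8} meets every set (each contains at least one member of H), and |H| = 2.
No single point lies in every set, so at least 2 are needed and 2 is optimal.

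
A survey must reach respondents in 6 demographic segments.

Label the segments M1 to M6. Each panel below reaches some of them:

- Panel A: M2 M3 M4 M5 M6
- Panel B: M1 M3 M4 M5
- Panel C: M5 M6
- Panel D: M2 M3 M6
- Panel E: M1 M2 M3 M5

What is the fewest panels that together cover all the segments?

2

A and B together: A ∪ B = {M1, M2, M3, M4, M5, M6} — every segment is covered.
No single panel has all 6 segments (the largest, A, has 5), so 2 is optimal.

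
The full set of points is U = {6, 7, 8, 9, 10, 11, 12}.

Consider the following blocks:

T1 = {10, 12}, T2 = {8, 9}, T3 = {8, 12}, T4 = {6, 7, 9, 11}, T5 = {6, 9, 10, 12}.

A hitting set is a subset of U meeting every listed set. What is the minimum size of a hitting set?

H = {9, 12} meets every block (each contains at least one member of H), and |H| = 2.
The blocks T1, T4 are pairwise disjoint, so any hitting set needs a separate point for each — at least 2. Hence 2 is optimal.

2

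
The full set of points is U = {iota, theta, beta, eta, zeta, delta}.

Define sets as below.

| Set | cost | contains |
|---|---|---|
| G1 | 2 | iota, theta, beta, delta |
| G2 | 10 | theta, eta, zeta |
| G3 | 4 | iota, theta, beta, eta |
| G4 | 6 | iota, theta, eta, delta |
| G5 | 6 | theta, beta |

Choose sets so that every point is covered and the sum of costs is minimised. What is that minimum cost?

12

G1, G2 together cover every point (G1 ∪ G2 = {iota, theta, beta, eta, zeta, delta}); total cost 2 + 10 = 12.
The greedy pick G1, G3, G2 costs 16; no covering selection beats 12.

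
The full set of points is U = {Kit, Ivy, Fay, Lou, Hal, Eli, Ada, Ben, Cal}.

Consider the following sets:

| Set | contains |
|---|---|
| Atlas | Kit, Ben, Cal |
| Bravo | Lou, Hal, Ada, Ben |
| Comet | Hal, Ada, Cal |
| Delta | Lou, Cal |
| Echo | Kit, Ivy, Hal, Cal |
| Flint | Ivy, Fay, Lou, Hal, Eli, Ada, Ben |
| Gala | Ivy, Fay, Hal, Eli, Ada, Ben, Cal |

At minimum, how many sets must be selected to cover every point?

2

Atlas and Flint cover everything between them: the union {Kit, Ivy, Fay, Lou, Hal, Eli, Ada, Ben, Cal} is all of U.
No single set has all 9 points (the largest, Flint, has 7), so 2 is optimal.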